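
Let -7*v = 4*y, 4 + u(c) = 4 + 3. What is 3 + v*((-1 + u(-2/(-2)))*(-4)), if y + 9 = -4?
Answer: -395/7 ≈ -56.429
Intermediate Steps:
u(c) = 3 (u(c) = -4 + (4 + 3) = -4 + 7 = 3)
y = -13 (y = -9 - 4 = -13)
v = 52/7 (v = -4*(-13)/7 = -1/7*(-52) = 52/7 ≈ 7.4286)
3 + v*((-1 + u(-2/(-2)))*(-4)) = 3 + 52*((-1 + 3)*(-4))/7 = 3 + 52*(2*(-4))/7 = 3 + (52/7)*(-8) = 3 - 416/7 = -395/7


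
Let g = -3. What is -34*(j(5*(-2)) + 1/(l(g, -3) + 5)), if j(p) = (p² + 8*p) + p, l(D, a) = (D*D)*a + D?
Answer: -8466/25 ≈ -338.64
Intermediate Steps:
l(D, a) = D + a*D² (l(D, a) = D²*a + D = a*D² + D = D + a*D²)
j(p) = p² + 9*p
-34*(j(5*(-2)) + 1/(l(g, -3) + 5)) = -34*((5*(-2))*(9 + 5*(-2)) + 1/(-3*(1 - 3*(-3)) + 5)) = -34*(-10*(9 - 10) + 1/(-3*(1 + 9) + 5)) = -34*(-10*(-1) + 1/(-3*10 + 5)) = -34*(10 + 1/(-30 + 5)) = -34*(10 + 1/(-25)) = -34*(10 - 1/25) = -34*249/25 = -8466/25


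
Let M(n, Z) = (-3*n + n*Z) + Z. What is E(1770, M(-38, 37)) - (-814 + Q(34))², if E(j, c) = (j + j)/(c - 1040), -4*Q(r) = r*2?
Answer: -105656069/153 ≈ -6.9056e+5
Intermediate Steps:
M(n, Z) = Z - 3*n + Z*n (M(n, Z) = (-3*n + Z*n) + Z = Z - 3*n + Z*n)
Q(r) = -r/2 (Q(r) = -r*2/4 = -r/2)
E(j, c) = 2*j/(-1040 + c) (E(j, c) = (2*j)/(-1040 + c) = 2*j/(-1040 + c))
E(1770, M(-38, 37)) - (-814 + Q(34))² = 2*1770/(-1040 + (37 - 3*(-38) + 37*(-38))) - (-814 - ½*34)² = 2*1770/(-1040 + (37 + 114 - 1406)) - (-814 - 17)² = 2*1770/(-1040 - 1255) - 1*(-831)² = 2*1770/(-2295) - 1*690561 = 2*1770*(-1/2295) - 690561 = -236/153 - 690561 = -105656069/153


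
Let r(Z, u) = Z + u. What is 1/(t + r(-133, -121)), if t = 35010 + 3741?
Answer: 1/38497 ≈ 2.5976e-5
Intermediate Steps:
t = 38751
1/(t + r(-133, -121)) = 1/(38751 + (-133 - 121)) = 1/(38751 - 254) = 1/38497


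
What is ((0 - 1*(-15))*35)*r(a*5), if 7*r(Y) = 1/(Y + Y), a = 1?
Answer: 15/2 ≈ 7.5000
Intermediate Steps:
r(Y) = 1/(14*Y) (r(Y) = 1/(7*(Y + Y)) = 1/(7*((2*Y))) = (1/(2*Y))/7 = 1/(14*Y))
((0 - 1*(-15))*35)*r(a*5) = ((0 - 1*(-15))*35)*(1/(14*((1*5)))) = ((0 + 15)*35)*((1/14)/5) = (15*35)*((1/14)*(1/5)) = 525*(1/70) = 15/2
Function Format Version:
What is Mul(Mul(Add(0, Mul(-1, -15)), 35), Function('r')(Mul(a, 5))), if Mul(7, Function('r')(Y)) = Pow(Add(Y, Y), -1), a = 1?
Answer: Rational(15, 2) ≈ 7.5000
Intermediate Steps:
Function('r')(Y) = Mul(Rational(1, 14), Pow(Y, -1)) (Function('r')(Y) = Mul(Rational(1, 7), Pow(Add(Y, Y), -1)) = Mul(Rational(1, 7), Pow(Mul(2, Y), -1)) = Mul(Rational(1, 7), Mul(Rational(1, 2), Pow(Y, -1))) = Mul(Rational(1, 14), Pow(Y, -1)))
Mul(Mul(Add(0, Mul(-1, -15)), 35), Function('r')(Mul(a, 5))) = Mul(Mul(Add(0, Mul(-1, -15)), 35), Mul(Rational(1, 14), Pow(Mul(1, 5), -1))) = Mul(Mul(Add(0, 15), 35), Mul(Rational(1, 14), Pow(5, -1))) = Mul(Mul(15, 35), Mul(Rational(1, 14), Rational(1, 5))) = Mul(525, Rational(1, 70)) = Rational(15, 2)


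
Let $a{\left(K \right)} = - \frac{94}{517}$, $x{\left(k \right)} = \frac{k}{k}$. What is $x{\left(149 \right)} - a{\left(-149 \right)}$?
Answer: $\frac{13}{11} \approx 1.1818$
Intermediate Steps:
$x{\left(k \right)} = 1$
$a{\left(K \right)} = - \frac{2}{11}$ ($a{\left(K \right)} = \left(-94\right) \frac{1}{517} = - \frac{2}{11}$)
$x{\left(149 \right)} - a{\left(-149 \right)} = 1 - - \frac{2}{11} = 1 + \frac{2}{11} = \frac{13}{11}$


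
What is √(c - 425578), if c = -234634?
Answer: 2*I*√165053 ≈ 812.53*I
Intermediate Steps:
√(c - 425578) = √(-234634 - 425578) = √(-660212) = 2*I*√165053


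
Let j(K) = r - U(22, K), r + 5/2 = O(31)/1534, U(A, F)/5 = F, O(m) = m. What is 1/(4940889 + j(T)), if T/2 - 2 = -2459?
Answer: 767/3808505151 ≈ 2.0139e-7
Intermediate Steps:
T = -4914 (T = 4 + 2*(-2459) = 4 - 4918 = -4914)
U(A, F) = 5*F
r = -1902/767 (r = -5/2 + 31/1534 = -1902/767 ≈ -2.4798)
j(K) = -1902/767 - 5*K
1/(4940889 + j(T)) = 1/(4940889 + (-1902/767 - 5*(-4914))) = 1/(4940889 + (-1902/767 + 24570)) = 1/(4940889 + 18843288/767) = 1/(3808505151/767) = 767/3808505151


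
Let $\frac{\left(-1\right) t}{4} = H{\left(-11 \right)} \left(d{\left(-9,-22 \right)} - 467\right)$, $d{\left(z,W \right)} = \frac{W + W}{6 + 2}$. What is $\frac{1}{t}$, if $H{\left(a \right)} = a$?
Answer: $- \frac{1}{20790} \approx -4.81 \cdot 10^{-5}$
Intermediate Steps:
$d{\left(z,W \right)} = \frac{W}{4}$ ($d{\left(z,W \right)} = \frac{2 W}{8} = 2 W \frac{1}{8} = \frac{W}{4}$)
$t = -20790$ ($t = - 4 \left(- 11 \left(\frac{1}{4} \left(-22\right) - 467\right)\right) = - 4 \left(- 11 \left(- \frac{11}{2} - 467\right)\right) = - 4 \left(\left(-11\right) \left(- \frac{945}{2}\right)\right) = \left(-4\right) \frac{10395}{2} = -20790$)
$\frac{1}{t} = \frac{1}{-20790} = - \frac{1}{20790}$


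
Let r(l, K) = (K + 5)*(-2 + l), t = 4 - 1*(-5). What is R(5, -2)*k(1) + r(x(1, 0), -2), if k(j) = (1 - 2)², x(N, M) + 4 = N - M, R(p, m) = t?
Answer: -6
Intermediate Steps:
t = 9 (t = 4 + 5 = 9)
R(p, m) = 9
x(N, M) = -4 + N - M (x(N, M) = -4 + (N - M) = -4 + N - M)
r(l, K) = (-2 + l)*(5 + K) (r(l, K) = (5 + K)*(-2 + l) = (-2 + l)*(5 + K))
k(j) = 1 (k(j) = (-1)² = 1)
R(5, -2)*k(1) + r(x(1, 0), -2) = 9*1 + (-10 - 2*(-2) + 5*(-4 + 1 - 1*0) - 2*(-4 + 1 - 1*0)) = 9 + (-10 + 4 + 5*(-4 + 1 + 0) - 2*(-4 + 1 + 0)) = 9 + (-10 + 4 + 5*(-3) - 2*(-3)) = 9 + (-10 + 4 - 15 + 6) = 9 - 15 = -6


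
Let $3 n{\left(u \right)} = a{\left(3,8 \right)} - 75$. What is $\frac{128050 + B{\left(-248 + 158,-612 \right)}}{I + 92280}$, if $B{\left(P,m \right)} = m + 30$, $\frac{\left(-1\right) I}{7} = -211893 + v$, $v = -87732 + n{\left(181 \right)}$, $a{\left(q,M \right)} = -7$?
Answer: $\frac{382404}{6569539} \approx 0.058209$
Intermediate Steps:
$n{\left(u \right)} = - \frac{82}{3}$ ($n{\left(u \right)} = \frac{-7 - 75}{3} = \frac{1}{3} \left(-82\right) = - \frac{82}{3}$)
$v = - \frac{263278}{3}$ ($v = -87732 - \frac{82}{3} = - \frac{263278}{3} \approx -87759.0$)
$I = \frac{6292699}{3}$ ($I = - 7 \left(-211893 - \frac{263278}{3}\right) = \left(-7\right) \left(- \frac{898957}{3}\right) = \frac{6292699}{3} \approx 2.0976 \cdot 10^{6}$)
$B{\left(P,m \right)} = 30 + m$
$\frac{128050 + B{\left(-248 + 158,-612 \right)}}{I + 92280} = \frac{128050 + \left(30 - 612\right)}{\frac{6292699}{3} + 92280} = \frac{128050 - 582}{\frac{6569539}{3}} = 127468 \cdot \frac{3}{6569539} = \frac{382404}{6569539}$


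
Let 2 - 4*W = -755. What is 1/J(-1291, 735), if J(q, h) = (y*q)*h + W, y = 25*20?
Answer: -4/1897769243 ≈ -2.1077e-9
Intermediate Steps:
W = 757/4 (W = 1/2 - 1/4*(-755) = 1/2 + 755/4 = 757/4 ≈ 189.25)
y = 500
J(q, h) = 757/4 + 500*h*q (J(q, h) = (500*q)*h + 757/4 = 500*h*q + 757/4 = 757/4 + 500*h*q)
1/J(-1291, 735) = 1/(757/4 + 500*735*(-1291)) = 1/(757/4 - 474442500) = 1/(-1897769243/4) = -4/1897769243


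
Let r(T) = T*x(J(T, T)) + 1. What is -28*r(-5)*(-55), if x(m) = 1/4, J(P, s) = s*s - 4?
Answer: -385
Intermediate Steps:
J(P, s) = -4 + s² (J(P, s) = s² - 4 = -4 + s²)
x(m) = ¼
r(T) = 1 + T/4 (r(T) = T*(¼) + 1 = T/4 + 1 = 1 + T/4)
-28*r(-5)*(-55) = -28*(1 + (¼)*(-5))*(-55) = -28*(1 - 5/4)*(-55) = -28*(-¼)*(-55) = 7*(-55) = -385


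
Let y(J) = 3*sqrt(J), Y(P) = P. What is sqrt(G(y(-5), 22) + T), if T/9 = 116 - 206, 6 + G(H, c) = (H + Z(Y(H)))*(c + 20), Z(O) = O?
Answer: 2*sqrt(-204 + 63*I*sqrt(5)) ≈ 9.3716 + 30.064*I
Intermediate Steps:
G(H, c) = -6 + 2*H*(20 + c) (G(H, c) = -6 + (H + H)*(c + 20) = -6 + (2*H)*(20 + c) = -6 + 2*H*(20 + c))
T = -810 (T = 9*(116 - 206) = 9*(-90) = -810)
sqrt(G(y(-5), 22) + T) = sqrt((-6 + 40*(3*sqrt(-5)) + 2*(3*sqrt(-5))*22) - 810) = sqrt((-6 + 40*(3*(I*sqrt(5))) + 2*(3*(I*sqrt(5)))*22) - 810) = sqrt((-6 + 40*(3*I*sqrt(5)) + 2*(3*I*sqrt(5))*22) - 810) = sqrt((-6 + 120*I*sqrt(5) + 132*I*sqrt(5)) - 810) = sqrt((-6 + 252*I*sqrt(5)) - 810) = sqrt(-816 + 252*I*sqrt(5))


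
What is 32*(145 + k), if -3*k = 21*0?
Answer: 4640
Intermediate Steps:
k = 0 (k = -7*0 = -⅓*0 = 0)
32*(145 + k) = 32*(145 + 0) = 32*145 = 4640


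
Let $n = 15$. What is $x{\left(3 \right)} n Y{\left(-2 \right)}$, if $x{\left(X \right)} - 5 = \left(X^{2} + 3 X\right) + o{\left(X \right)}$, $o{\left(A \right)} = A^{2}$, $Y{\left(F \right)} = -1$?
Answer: $-480$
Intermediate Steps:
$x{\left(X \right)} = 5 + 2 X^{2} + 3 X$ ($x{\left(X \right)} = 5 + \left(\left(X^{2} + 3 X\right) + X^{2}\right) = 5 + \left(2 X^{2} + 3 X\right) = 5 + 2 X^{2} + 3 X$)
$x{\left(3 \right)} n Y{\left(-2 \right)} = \left(5 + 2 \cdot 3^{2} + 3 \cdot 3\right) 15 \left(-1\right) = \left(5 + 2 \cdot 9 + 9\right) 15 \left(-1\right) = \left(5 + 18 + 9\right) 15 \left(-1\right) = 32 \cdot 15 \left(-1\right) = 480 \left(-1\right) = -480$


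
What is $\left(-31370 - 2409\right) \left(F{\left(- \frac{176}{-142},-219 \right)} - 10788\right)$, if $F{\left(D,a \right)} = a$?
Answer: $371805453$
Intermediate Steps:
$\left(-31370 - 2409\right) \left(F{\left(- \frac{176}{-142},-219 \right)} - 10788\right) = \left(-31370 - 2409\right) \left(-219 - 10788\right) = \left(-33779\right) \left(-11007\right) = 371805453$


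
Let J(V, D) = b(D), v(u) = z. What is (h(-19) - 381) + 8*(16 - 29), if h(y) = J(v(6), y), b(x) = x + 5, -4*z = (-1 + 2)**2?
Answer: -499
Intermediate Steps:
z = -1/4 (z = -(-1 + 2)**2/4 = -1/4*1**2 = -1/4*1 = -1/4 ≈ -0.25000)
v(u) = -1/4
b(x) = 5 + x
J(V, D) = 5 + D
h(y) = 5 + y
(h(-19) - 381) + 8*(16 - 29) = ((5 - 19) - 381) + 8*(16 - 29) = (-14 - 381) + 8*(-13) = -395 - 104 = -499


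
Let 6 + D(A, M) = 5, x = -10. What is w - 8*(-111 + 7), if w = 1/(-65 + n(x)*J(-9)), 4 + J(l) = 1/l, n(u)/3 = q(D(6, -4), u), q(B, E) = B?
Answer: 131453/158 ≈ 831.98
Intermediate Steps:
D(A, M) = -1 (D(A, M) = -6 + 5 = -1)
n(u) = -3 (n(u) = 3*(-1) = -3)
J(l) = -4 + 1/l
w = -3/158 (w = 1/(-65 - 3*(-4 + 1/(-9))) = 1/(-65 - 3*(-4 - ⅑)) = 1/(-65 - 3*(-37/9)) = 1/(-65 + 37/3) = 1/(-158/3) = -3/158 ≈ -0.018987)
w - 8*(-111 + 7) = -3/158 - 8*(-111 + 7) = -3/158 - 8*(-104) = -3/158 - 1*(-832) = -3/158 + 832 = 131453/158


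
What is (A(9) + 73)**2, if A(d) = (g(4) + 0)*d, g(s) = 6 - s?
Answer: 8281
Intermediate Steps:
A(d) = 2*d (A(d) = ((6 - 1*4) + 0)*d = ((6 - 4) + 0)*d = (2 + 0)*d = 2*d)
(A(9) + 73)**2 = (2*9 + 73)**2 = (18 + 73)**2 = 91**2 = 8281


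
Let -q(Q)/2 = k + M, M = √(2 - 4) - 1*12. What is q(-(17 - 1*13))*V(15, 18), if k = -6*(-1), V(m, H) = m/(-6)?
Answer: -30 + 5*I*√2 ≈ -30.0 + 7.0711*I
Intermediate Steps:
M = -12 + I*√2 (M = √(-2) - 12 = I*√2 - 12 = -12 + I*√2 ≈ -12.0 + 1.4142*I)
V(m, H) = -m/6 (V(m, H) = m*(-⅙) = -m/6)
k = 6
q(Q) = 12 - 2*I*√2 (q(Q) = -2*(6 + (-12 + I*√2)) = -2*(-6 + I*√2) = 12 - 2*I*√2)
q(-(17 - 1*13))*V(15, 18) = (12 - 2*I*√2)*(-⅙*15) = (12 - 2*I*√2)*(-5/2) = -30 + 5*I*√2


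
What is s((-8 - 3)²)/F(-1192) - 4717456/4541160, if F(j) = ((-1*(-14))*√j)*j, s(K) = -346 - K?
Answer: -589682/567645 - 467*I*√298/9946048 ≈ -1.0388 - 0.00081054*I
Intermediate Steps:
F(j) = 14*j^(3/2) (F(j) = (14*√j)*j = 14*j^(3/2))
s((-8 - 3)²)/F(-1192) - 4717456/4541160 = (-346 - (-8 - 3)²)/((14*(-1192)^(3/2))) - 4717456/4541160 = (-346 - 1*(-11)²)/((14*(-2384*I*√298))) - 4717456*1/4541160 = (-346 - 1*121)/((-33376*I*√298)) - 589682/567645 = (-346 - 121)*(I*√298/9946048) - 589682/567645 = -467*I*√298/9946048 - 589682/567645 = -589682/567645 - 467*I*√298/9946048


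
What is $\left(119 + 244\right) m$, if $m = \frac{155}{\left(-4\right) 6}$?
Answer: $- \frac{18755}{8} \approx -2344.4$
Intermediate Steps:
$m = - \frac{155}{24}$ ($m = \frac{155}{-24} = 155 \left(- \frac{1}{24}\right) = - \frac{155}{24} \approx -6.4583$)
$\left(119 + 244\right) m = \left(119 + 244\right) \left(- \frac{155}{24}\right) = 363 \left(- \frac{155}{24}\right) = - \frac{18755}{8}$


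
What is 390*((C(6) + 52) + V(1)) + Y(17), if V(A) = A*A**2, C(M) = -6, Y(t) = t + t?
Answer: 18364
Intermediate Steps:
Y(t) = 2*t
V(A) = A**3
390*((C(6) + 52) + V(1)) + Y(17) = 390*((-6 + 52) + 1**3) + 2*17 = 390*(46 + 1) + 34 = 390*47 + 34 = 18330 + 34 = 18364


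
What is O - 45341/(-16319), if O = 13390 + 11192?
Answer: 401198999/16319 ≈ 24585.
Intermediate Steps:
O = 24582
O - 45341/(-16319) = 24582 - 45341/(-16319) = 24582 - 45341*(-1/16319) = 24582 + 45341/16319 = 401198999/16319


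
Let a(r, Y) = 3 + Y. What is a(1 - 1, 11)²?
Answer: 196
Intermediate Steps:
a(1 - 1, 11)² = (3 + 11)² = 14² = 196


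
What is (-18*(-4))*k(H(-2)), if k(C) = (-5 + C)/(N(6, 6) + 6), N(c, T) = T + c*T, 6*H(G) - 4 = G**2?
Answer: -11/2 ≈ -5.5000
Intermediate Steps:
H(G) = 2/3 + G**2/6
N(c, T) = T + T*c
k(C) = -5/48 + C/48 (k(C) = (-5 + C)/(6*(1 + 6) + 6) = (-5 + C)/(6*7 + 6) = (-5 + C)/(42 + 6) = (-5 + C)/48 = (-5 + C)*(1/48) = -5/48 + C/48)
(-18*(-4))*k(H(-2)) = (-18*(-4))*(-5/48 + (2/3 + (1/6)*(-2)**2)/48) = 72*(-5/48 + (2/3 + (1/6)*4)/48) = 72*(-5/48 + (2/3 + 2/3)/48) = 72*(-5/48 + (1/48)*(4/3)) = 72*(-5/48 + 1/36) = 72*(-11/144) = -11/2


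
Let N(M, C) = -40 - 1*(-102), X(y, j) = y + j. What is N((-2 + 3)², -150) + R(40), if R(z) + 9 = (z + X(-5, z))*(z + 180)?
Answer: 16553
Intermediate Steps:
X(y, j) = j + y
N(M, C) = 62 (N(M, C) = -40 + 102 = 62)
R(z) = -9 + (-5 + 2*z)*(180 + z) (R(z) = -9 + (z + (z - 5))*(z + 180) = -9 + (z + (-5 + z))*(180 + z) = -9 + (-5 + 2*z)*(180 + z))
N((-2 + 3)², -150) + R(40) = 62 + (-909 + 2*40² + 355*40) = 62 + (-909 + 2*1600 + 14200) = 62 + (-909 + 3200 + 14200) = 62 + 16491 = 16553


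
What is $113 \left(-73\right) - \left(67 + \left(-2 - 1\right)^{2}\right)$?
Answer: $-8325$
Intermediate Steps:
$113 \left(-73\right) - \left(67 + \left(-2 - 1\right)^{2}\right) = -8249 - 76 = -8325$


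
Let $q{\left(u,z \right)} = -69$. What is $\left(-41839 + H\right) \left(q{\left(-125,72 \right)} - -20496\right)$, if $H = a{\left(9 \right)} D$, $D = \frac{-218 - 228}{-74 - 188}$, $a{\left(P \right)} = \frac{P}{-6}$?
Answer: $- \frac{223930721949}{262} \approx -8.547 \cdot 10^{8}$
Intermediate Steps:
$a{\left(P \right)} = - \frac{P}{6}$ ($a{\left(P \right)} = P \left(- \frac{1}{6}\right) = - \frac{P}{6}$)
$D = \frac{223}{131}$ ($D = - \frac{446}{-262} = \left(-446\right) \left(- \frac{1}{262}\right) = \frac{223}{131} \approx 1.7023$)
$H = - \frac{669}{262}$ ($H = \left(- \frac{1}{6}\right) 9 \cdot \frac{223}{131} = \left(- \frac{3}{2}\right) \frac{223}{131} = - \frac{669}{262} \approx -2.5534$)
$\left(-41839 + H\right) \left(q{\left(-125,72 \right)} - -20496\right) = \left(-41839 - \frac{669}{262}\right) \left(-69 - -20496\right) = - \frac{10962487 \left(-69 + 20496\right)}{262} = \left(- \frac{10962487}{262}\right) 20427 = - \frac{223930721949}{262}$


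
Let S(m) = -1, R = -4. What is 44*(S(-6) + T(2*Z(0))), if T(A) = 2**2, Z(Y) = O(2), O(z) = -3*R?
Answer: 132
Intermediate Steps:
O(z) = 12 (O(z) = -3*(-4) = 12)
Z(Y) = 12
T(A) = 4
44*(S(-6) + T(2*Z(0))) = 44*(-1 + 4) = 44*3 = 132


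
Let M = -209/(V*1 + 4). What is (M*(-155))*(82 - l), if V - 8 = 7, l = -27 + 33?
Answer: 129580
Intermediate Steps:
l = 6
V = 15 (V = 8 + 7 = 15)
M = -11 (M = -209/(15*1 + 4) = -209/(15 + 4) = -209/19 = -209*1/19 = -11)
(M*(-155))*(82 - l) = (-11*(-155))*(82 - 1*6) = 1705*(82 - 6) = 1705*76 = 129580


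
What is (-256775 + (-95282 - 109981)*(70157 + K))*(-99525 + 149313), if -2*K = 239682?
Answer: 507739523465196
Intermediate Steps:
K = -119841 (K = -1/2*239682 = -119841)
(-256775 + (-95282 - 109981)*(70157 + K))*(-99525 + 149313) = (-256775 + (-95282 - 109981)*(70157 - 119841))*(-99525 + 149313) = (-256775 - 205263*(-49684))*49788 = (-256775 + 10198286892)*49788 = 10198030117*49788 = 507739523465196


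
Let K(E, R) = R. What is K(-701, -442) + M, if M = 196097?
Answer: 195655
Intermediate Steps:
K(-701, -442) + M = -442 + 196097 = 195655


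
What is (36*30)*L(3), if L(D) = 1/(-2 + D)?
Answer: 1080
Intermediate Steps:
(36*30)*L(3) = (36*30)/(-2 + 3) = 1080/1 = 1080*1 = 1080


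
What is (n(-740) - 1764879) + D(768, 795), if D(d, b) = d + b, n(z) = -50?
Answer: -1763366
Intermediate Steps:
D(d, b) = b + d
(n(-740) - 1764879) + D(768, 795) = (-50 - 1764879) + (795 + 768) = -1764929 + 1563 = -1763366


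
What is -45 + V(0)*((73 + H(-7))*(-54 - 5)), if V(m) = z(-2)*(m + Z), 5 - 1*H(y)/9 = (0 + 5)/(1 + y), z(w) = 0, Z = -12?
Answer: -45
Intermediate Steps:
H(y) = 45 - 45/(1 + y) (H(y) = 45 - 9*(0 + 5)/(1 + y) = 45 - 45/(1 + y))
V(m) = 0 (V(m) = 0*(m - 12) = 0*(-12 + m) = 0)
-45 + V(0)*((73 + H(-7))*(-54 - 5)) = -45 + 0*((73 + 45*(-7)/(1 - 7))*(-54 - 5)) = -45 + 0*((73 + 45*(-7)/(-6))*(-59)) = -45 + 0*((73 + 45*(-7)*(-⅙))*(-59)) = -45 + 0*((73 + 105/2)*(-59)) = -45 + 0*((251/2)*(-59)) = -45 + 0*(-14809/2) = -45 + 0 = -45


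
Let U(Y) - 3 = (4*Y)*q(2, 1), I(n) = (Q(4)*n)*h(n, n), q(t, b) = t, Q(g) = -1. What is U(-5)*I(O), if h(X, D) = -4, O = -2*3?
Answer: 888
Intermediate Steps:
O = -6
I(n) = 4*n (I(n) = -n*(-4) = 4*n)
U(Y) = 3 + 8*Y (U(Y) = 3 + (4*Y)*2 = 3 + 8*Y)
U(-5)*I(O) = (3 + 8*(-5))*(4*(-6)) = (3 - 40)*(-24) = -37*(-24) = 888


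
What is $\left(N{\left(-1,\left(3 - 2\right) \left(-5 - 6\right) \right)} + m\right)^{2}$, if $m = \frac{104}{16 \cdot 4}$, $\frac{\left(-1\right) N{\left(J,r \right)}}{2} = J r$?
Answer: $\frac{26569}{64} \approx 415.14$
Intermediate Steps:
$N{\left(J,r \right)} = - 2 J r$
$m = \frac{13}{8}$ ($m = \frac{104}{64} = 104 \cdot \frac{1}{64} = \frac{13}{8} \approx 1.625$)
$\left(N{\left(-1,\left(3 - 2\right) \left(-5 - 6\right) \right)} + m\right)^{2} = \left(\left(-2\right) \left(-1\right) \left(3 - 2\right) \left(-5 - 6\right) + \frac{13}{8}\right)^{2} = \left(\left(-2\right) \left(-1\right) 1 \left(-11\right) + \frac{13}{8}\right)^{2} = \left(\left(-2\right) \left(-1\right) \left(-11\right) + \frac{13}{8}\right)^{2} = \left(-22 + \frac{13}{8}\right)^{2} = \left(- \frac{163}{8}\right)^{2} = \frac{26569}{64}$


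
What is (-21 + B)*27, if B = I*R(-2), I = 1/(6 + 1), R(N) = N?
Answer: -4023/7 ≈ -574.71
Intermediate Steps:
I = ⅐ (I = 1/7 = ⅐ ≈ 0.14286)
B = -2/7 (B = (⅐)*(-2) = -2/7 ≈ -0.28571)
(-21 + B)*27 = (-21 - 2/7)*27 = -149/7*27 = -4023/7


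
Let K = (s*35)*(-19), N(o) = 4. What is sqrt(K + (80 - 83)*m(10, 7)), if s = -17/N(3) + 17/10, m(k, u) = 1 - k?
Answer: sqrt(6891)/2 ≈ 41.506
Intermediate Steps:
s = -51/20 (s = -17/4 + 17/10 = -51/20 ≈ -2.5500)
K = 6783/4 (K = -51/20*35*(-19) = -357/4*(-19) = 6783/4 ≈ 1695.8)
sqrt(K + (80 - 83)*m(10, 7)) = sqrt(6783/4 + (80 - 83)*(1 - 1*10)) = sqrt(6783/4 - 3*(1 - 10)) = sqrt(6783/4 - 3*(-9)) = sqrt(6783/4 + 27) = sqrt(6891/4) = sqrt(6891)/2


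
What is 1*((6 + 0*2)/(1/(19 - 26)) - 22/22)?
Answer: -43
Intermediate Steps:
1*((6 + 0*2)/(1/(19 - 26)) - 22/22) = 1*((6 + 0)/(1/(-7)) - 22*1/22) = 1*(6/(-⅐) - 1) = 1*(6*(-7) - 1) = 1*(-42 - 1) = 1*(-43) = -43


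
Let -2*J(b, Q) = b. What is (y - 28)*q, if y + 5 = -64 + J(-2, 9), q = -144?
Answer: 13824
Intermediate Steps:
J(b, Q) = -b/2
y = -68 (y = -5 + (-64 - ½*(-2)) = -5 + (-64 + 1) = -5 - 63 = -68)
(y - 28)*q = (-68 - 28)*(-144) = -96*(-144) = 13824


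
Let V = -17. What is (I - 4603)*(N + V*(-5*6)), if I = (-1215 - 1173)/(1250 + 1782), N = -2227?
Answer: 5991765107/758 ≈ 7.9047e+6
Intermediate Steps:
I = -597/758 (I = -2388/3032 = -2388*1/3032 = -597/758 ≈ -0.78760)
(I - 4603)*(N + V*(-5*6)) = (-597/758 - 4603)*(-2227 - (-85)*6) = -3489671*(-2227 - 17*(-30))/758 = -3489671*(-2227 + 510)/758 = -3489671/758*(-1717) = 5991765107/758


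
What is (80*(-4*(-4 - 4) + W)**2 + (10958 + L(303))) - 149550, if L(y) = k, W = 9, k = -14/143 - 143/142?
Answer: -83520709/20306 ≈ -4113.1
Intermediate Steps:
k = -22437/20306 (k = -14*1/143 - 143*1/142 = -14/143 - 143/142 = -22437/20306 ≈ -1.1049)
L(y) = -22437/20306
(80*(-4*(-4 - 4) + W)**2 + (10958 + L(303))) - 149550 = (80*(-4*(-4 - 4) + 9)**2 + (10958 - 22437/20306)) - 149550 = (80*(-4*(-8) + 9)**2 + 222490711/20306) - 149550 = (80*(32 + 9)**2 + 222490711/20306) - 149550 = (80*41**2 + 222490711/20306) - 149550 = (80*1681 + 222490711/20306) - 149550 = (134480 + 222490711/20306) - 149550 = 2953241591/20306 - 149550 = -83520709/20306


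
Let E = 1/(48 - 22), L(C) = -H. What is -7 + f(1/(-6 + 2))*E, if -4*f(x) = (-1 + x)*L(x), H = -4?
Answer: -723/104 ≈ -6.9519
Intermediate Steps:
L(C) = 4 (L(C) = -1*(-4) = 4)
f(x) = 1 - x (f(x) = -(-1 + x)*4/4 = -(-4 + 4*x)/4 = 1 - x)
E = 1/26 ≈ 0.038462
-7 + f(1/(-6 + 2))*E = -7 + (1 - 1/(-6 + 2))*(1/26) = -7 + (1 - 1/(-4))*(1/26) = -7 + (1 - 1*(-¼))*(1/26) = -7 + (1 + ¼)*(1/26) = -7 + (5/4)*(1/26) = -7 + 5/104 = -723/104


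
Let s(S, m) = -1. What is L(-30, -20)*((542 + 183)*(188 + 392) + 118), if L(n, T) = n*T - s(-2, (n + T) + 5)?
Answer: 252791418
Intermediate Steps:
L(n, T) = 1 + T*n (L(n, T) = n*T - 1*(-1) = T*n + 1 = 1 + T*n)
L(-30, -20)*((542 + 183)*(188 + 392) + 118) = (1 - 20*(-30))*((542 + 183)*(188 + 392) + 118) = (1 + 600)*(725*580 + 118) = 601*(420500 + 118) = 601*420618 = 252791418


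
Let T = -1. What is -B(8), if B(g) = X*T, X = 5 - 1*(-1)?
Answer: 6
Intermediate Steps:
X = 6 (X = 5 + 1 = 6)
B(g) = -6 (B(g) = 6*(-1) = -6)
-B(8) = -1*(-6) = 6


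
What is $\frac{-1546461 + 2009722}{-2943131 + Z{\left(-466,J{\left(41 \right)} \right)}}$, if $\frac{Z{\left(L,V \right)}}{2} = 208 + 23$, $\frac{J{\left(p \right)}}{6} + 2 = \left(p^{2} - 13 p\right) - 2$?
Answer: $- \frac{463261}{2942669} \approx -0.15743$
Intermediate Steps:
$J{\left(p \right)} = -24 - 78 p + 6 p^{2}$ ($J{\left(p \right)} = -12 + 6 \left(\left(p^{2} - 13 p\right) - 2\right) = -12 + 6 \left(-2 + p^{2} - 13 p\right) = -12 - \left(12 - 6 p^{2} + 78 p\right) = -24 - 78 p + 6 p^{2}$)
$Z{\left(L,V \right)} = 462$ ($Z{\left(L,V \right)} = 2 \left(208 + 23\right) = 2 \cdot 231 = 462$)
$\frac{-1546461 + 2009722}{-2943131 + Z{\left(-466,J{\left(41 \right)} \right)}} = \frac{-1546461 + 2009722}{-2943131 + 462} = \frac{463261}{-2942669} = 463261 \left(- \frac{1}{2942669}\right) = - \frac{463261}{2942669}$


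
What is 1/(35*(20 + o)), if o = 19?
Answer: 1/1365 ≈ 0.00073260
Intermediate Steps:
1/(35*(20 + o)) = 1/(35*(20 + 19)) = 1/(35*39) = 1/1365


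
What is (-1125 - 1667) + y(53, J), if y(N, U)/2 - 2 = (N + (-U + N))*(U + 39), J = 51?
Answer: 7112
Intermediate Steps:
y(N, U) = 4 + 2*(39 + U)*(-U + 2*N) (y(N, U) = 4 + 2*((N + (-U + N))*(U + 39)) = 4 + 2*((N + (N - U))*(39 + U)) = 4 + 2*((-U + 2*N)*(39 + U)) = 4 + 2*((39 + U)*(-U + 2*N)) = 4 + 2*(39 + U)*(-U + 2*N))
(-1125 - 1667) + y(53, J) = (-1125 - 1667) + (4 - 78*51 - 2*51² + 156*53 + 4*53*51) = -2792 + (4 - 3978 - 2*2601 + 8268 + 10812) = -2792 + (4 - 3978 - 5202 + 8268 + 10812) = -2792 + 9904 = 7112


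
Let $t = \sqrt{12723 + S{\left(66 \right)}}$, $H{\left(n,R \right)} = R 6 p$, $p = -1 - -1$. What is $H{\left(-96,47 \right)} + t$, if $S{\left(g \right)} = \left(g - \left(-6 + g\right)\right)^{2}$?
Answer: $\sqrt{12759} \approx 112.96$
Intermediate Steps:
$S{\left(g \right)} = 36$ ($S{\left(g \right)} = 6^{2} = 36$)
$p = 0$ ($p = -1 + 1 = 0$)
$H{\left(n,R \right)} = 0$ ($H{\left(n,R \right)} = R 6 \cdot 0 = 6 R 0 = 0$)
$t = \sqrt{12759}$ ($t = \sqrt{12723 + 36} = \sqrt{12759} \approx 112.96$)
$H{\left(-96,47 \right)} + t = 0 + \sqrt{12759} = \sqrt{12759}$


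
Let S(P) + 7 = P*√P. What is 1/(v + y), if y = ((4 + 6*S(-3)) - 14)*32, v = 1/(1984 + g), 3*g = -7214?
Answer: -2650163402/5995081368073 + 917362944*I*√3/5995081368073 ≈ -0.00044206 + 0.00026504*I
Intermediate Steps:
S(P) = -7 + P^(3/2) (S(P) = -7 + P*√P = -7 + P^(3/2))
g = -7214/3 (g = (⅓)*(-7214) = -7214/3 ≈ -2404.7)
v = -3/1262 (v = 1/(1984 - 7214/3) = 1/(-1262/3) = -3/1262 ≈ -0.0023772)
y = -1664 - 576*I*√3 (y = ((4 + 6*(-7 + (-3)^(3/2))) - 14)*32 = ((4 + 6*(-7 - 3*I*√3)) - 14)*32 = ((4 + (-42 - 18*I*√3)) - 14)*32 = ((-38 - 18*I*√3) - 14)*32 = (-52 - 18*I*√3)*32 = -1664 - 576*I*√3 ≈ -1664.0 - 997.66*I)
1/(v + y) = 1/(-3/1262 + (-1664 - 576*I*√3)) = 1/(-2099971/1262 - 576*I*√3)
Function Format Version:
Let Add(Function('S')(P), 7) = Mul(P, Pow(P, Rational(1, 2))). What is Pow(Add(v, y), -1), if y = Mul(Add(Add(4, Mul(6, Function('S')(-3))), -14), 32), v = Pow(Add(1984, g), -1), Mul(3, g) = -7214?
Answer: Add(Rational(-2650163402, 5995081368073), Mul(Rational(917362944, 5995081368073), I, Pow(3, Rational(1, 2)))) ≈ Add(-0.00044206, Mul(0.00026504, I))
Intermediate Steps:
Function('S')(P) = Add(-7, Pow(P, Rational(3, 2))) (Function('S')(P) = Add(-7, Mul(P, Pow(P, Rational(1, 2)))) = Add(-7, Pow(P, Rational(3, 2))))
g = Rational(-7214, 3) (g = Mul(Rational(1, 3), -7214) = Rational(-7214, 3) ≈ -2404.7)
v = Rational(-3, 1262) (v = Pow(Add(1984, Rational(-7214, 3)), -1) = Pow(Rational(-1262, 3), -1) = Rational(-3, 1262) ≈ -0.0023772)
y = Add(-1664, Mul(-576, I, Pow(3, Rational(1, 2)))) (y = Mul(Add(Add(4, Mul(6, Add(-7, Pow(-3, Rational(3, 2))))), -14), 32) = Mul(Add(Add(4, Mul(6, Add(-7, Mul(-3, I, Pow(3, Rational(1, 2)))))), -14), 32) = Mul(Add(Add(4, Add(-42, Mul(-18, I, Pow(3, Rational(1, 2))))), -14), 32) = Mul(Add(Add(-38, Mul(-18, I, Pow(3, Rational(1, 2)))), -14), 32) = Mul(Add(-52, Mul(-18, I, Pow(3, Rational(1, 2)))), 32) = Add(-1664, Mul(-576, I, Pow(3, Rational(1, 2)))) ≈ Add(-1664.0, Mul(-997.66, I)))
Pow(Add(v, y), -1) = Pow(Add(Rational(-3, 1262), Add(-1664, Mul(-576, I, Pow(3, Rational(1, 2))))), -1) = Pow(Add(Rational(-2099971, 1262), Mul(-576, I, Pow(3, Rational(1, 2)))), -1)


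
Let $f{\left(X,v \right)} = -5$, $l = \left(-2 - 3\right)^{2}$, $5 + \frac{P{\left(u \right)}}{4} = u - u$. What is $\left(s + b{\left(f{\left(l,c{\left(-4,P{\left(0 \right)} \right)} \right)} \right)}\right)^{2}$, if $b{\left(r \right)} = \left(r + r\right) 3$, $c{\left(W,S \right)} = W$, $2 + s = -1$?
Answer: $1089$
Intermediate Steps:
$P{\left(u \right)} = -20$ ($P{\left(u \right)} = -20 + 4 \left(u - u\right) = -20 + 4 \cdot 0 = -20 + 0 = -20$)
$s = -3$ ($s = -2 - 1 = -3$)
$l = 25$ ($l = \left(-5\right)^{2} = 25$)
$b{\left(r \right)} = 6 r$ ($b{\left(r \right)} = 2 r 3 = 6 r$)
$\left(s + b{\left(f{\left(l,c{\left(-4,P{\left(0 \right)} \right)} \right)} \right)}\right)^{2} = \left(-3 + 6 \left(-5\right)\right)^{2} = \left(-3 - 30\right)^{2} = \left(-33\right)^{2} = 1089$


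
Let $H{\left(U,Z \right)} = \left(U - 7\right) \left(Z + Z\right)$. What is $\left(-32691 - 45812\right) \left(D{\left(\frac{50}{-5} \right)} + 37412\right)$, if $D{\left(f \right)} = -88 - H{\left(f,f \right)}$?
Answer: $-2903354952$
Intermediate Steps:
$H{\left(U,Z \right)} = 2 Z \left(-7 + U\right)$ ($H{\left(U,Z \right)} = \left(-7 + U\right) 2 Z = 2 Z \left(-7 + U\right)$)
$D{\left(f \right)} = -88 - 2 f \left(-7 + f\right)$
$\left(-32691 - 45812\right) \left(D{\left(\frac{50}{-5} \right)} + 37412\right) = \left(-32691 - 45812\right) \left(\left(-88 - 2 \frac{50}{-5} \left(-7 + \frac{50}{-5}\right)\right) + 37412\right) = - 78503 \left(\left(-88 - 2 \cdot 50 \left(- \frac{1}{5}\right) \left(-7 + 50 \left(- \frac{1}{5}\right)\right)\right) + 37412\right) = - 78503 \left(\left(-88 - - 20 \left(-7 - 10\right)\right) + 37412\right) = - 78503 \left(\left(-88 - \left(-20\right) \left(-17\right)\right) + 37412\right) = - 78503 \left(\left(-88 - 340\right) + 37412\right) = - 78503 \left(-428 + 37412\right) = \left(-78503\right) 36984 = -2903354952$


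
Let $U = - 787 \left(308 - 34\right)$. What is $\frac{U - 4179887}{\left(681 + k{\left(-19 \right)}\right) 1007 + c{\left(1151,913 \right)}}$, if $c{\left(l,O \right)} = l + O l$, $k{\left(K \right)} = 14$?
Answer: $- \frac{4395525}{1751879} \approx -2.509$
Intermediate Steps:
$U = -215638$ ($U = \left(-787\right) 274 = -215638$)
$\frac{U - 4179887}{\left(681 + k{\left(-19 \right)}\right) 1007 + c{\left(1151,913 \right)}} = \frac{-215638 - 4179887}{\left(681 + 14\right) 1007 + 1151 \left(1 + 913\right)} = - \frac{4395525}{695 \cdot 1007 + 1151 \cdot 914} = - \frac{4395525}{699865 + 1052014} = - \frac{4395525}{1751879}$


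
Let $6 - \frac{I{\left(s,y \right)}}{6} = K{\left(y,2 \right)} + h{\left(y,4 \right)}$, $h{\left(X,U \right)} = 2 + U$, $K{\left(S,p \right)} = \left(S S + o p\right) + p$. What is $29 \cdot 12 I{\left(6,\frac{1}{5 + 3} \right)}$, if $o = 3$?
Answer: $- \frac{133893}{8} \approx -16737.0$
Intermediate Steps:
$K{\left(S,p \right)} = S^{2} + 4 p$ ($K{\left(S,p \right)} = \left(S S + 3 p\right) + p = \left(S^{2} + 3 p\right) + p = S^{2} + 4 p$)
$I{\left(s,y \right)} = -48 - 6 y^{2}$ ($I{\left(s,y \right)} = 36 - 6 \left(\left(y^{2} + 4 \cdot 2\right) + \left(2 + 4\right)\right) = 36 - 6 \left(\left(y^{2} + 8\right) + 6\right) = 36 - 6 \left(\left(8 + y^{2}\right) + 6\right) = 36 - 6 \left(14 + y^{2}\right) = 36 - \left(84 + 6 y^{2}\right) = -48 - 6 y^{2}$)
$29 \cdot 12 I{\left(6,\frac{1}{5 + 3} \right)} = 29 \cdot 12 \left(-48 - 6 \left(\frac{1}{5 + 3}\right)^{2}\right) = 348 \left(-48 - 6 \left(\frac{1}{8}\right)^{2}\right) = 348 \left(-48 - \frac{6}{64}\right) = 348 \left(-48 - \frac{3}{32}\right) = 348 \left(- \frac{1539}{32}\right) = - \frac{133893}{8}$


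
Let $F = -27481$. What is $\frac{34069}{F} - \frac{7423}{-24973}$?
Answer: $- \frac{49754898}{52791001} \approx -0.94249$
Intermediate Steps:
$\frac{34069}{F} - \frac{7423}{-24973} = \frac{34069}{-27481} - \frac{7423}{-24973} = 34069 \left(- \frac{1}{27481}\right) - - \frac{571}{1921} = - \frac{34069}{27481} + \frac{571}{1921} = - \frac{49754898}{52791001}$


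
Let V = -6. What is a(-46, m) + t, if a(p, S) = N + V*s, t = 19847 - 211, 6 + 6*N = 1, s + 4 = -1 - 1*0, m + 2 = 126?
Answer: 117991/6 ≈ 19665.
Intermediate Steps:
m = 124 (m = -2 + 126 = 124)
s = -5 (s = -4 + (-1 - 1*0) = -4 + (-1 + 0) = -4 - 1 = -5)
N = -5/6 (N = -1 + (1/6)*1 = -1 + 1/6 = -5/6 ≈ -0.83333)
t = 19636
a(p, S) = 175/6 (a(p, S) = -5/6 - 6*(-5) = -5/6 + 30 = 175/6)
a(-46, m) + t = 175/6 + 19636 = 117991/6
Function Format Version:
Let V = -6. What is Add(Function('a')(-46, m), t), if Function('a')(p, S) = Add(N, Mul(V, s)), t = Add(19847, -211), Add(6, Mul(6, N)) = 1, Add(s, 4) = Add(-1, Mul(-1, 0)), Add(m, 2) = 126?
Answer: Rational(117991, 6) ≈ 19665.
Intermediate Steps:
m = 124 (m = Add(-2, 126) = 124)
s = -5 (s = Add(-4, Add(-1, Mul(-1, 0))) = Add(-4, Add(-1, 0)) = Add(-4, -1) = -5)
N = Rational(-5, 6) (N = Add(-1, Mul(Rational(1, 6), 1)) = Add(-1, Rational(1, 6)) = Rational(-5, 6) ≈ -0.83333)
t = 19636
Function('a')(p, S) = Rational(175, 6) (Function('a')(p, S) = Add(Rational(-5, 6), Mul(-6, -5)) = Add(Rational(-5, 6), 30) = Rational(175, 6))
Add(Function('a')(-46, m), t) = Add(Rational(175, 6), 19636) = Rational(117991, 6)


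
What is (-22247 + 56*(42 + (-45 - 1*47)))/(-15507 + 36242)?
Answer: -2277/1885 ≈ -1.2080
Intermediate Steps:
(-22247 + 56*(42 + (-45 - 1*47)))/(-15507 + 36242) = (-22247 + 56*(42 + (-45 - 47)))/20735 = (-22247 + 56*(42 - 92))*(1/20735) = (-22247 + 56*(-50))*(1/20735) = (-22247 - 2800)*(1/20735) = -25047*1/20735 = -2277/1885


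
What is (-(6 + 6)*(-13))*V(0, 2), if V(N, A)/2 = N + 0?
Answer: 0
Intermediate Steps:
V(N, A) = 2*N (V(N, A) = 2*(N + 0) = 2*N)
(-(6 + 6)*(-13))*V(0, 2) = (-(6 + 6)*(-13))*(2*0) = (-1*12*(-13))*0 = -12*(-13)*0 = 156*0 = 0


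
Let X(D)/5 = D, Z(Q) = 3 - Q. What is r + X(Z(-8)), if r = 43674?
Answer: 43729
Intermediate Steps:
X(D) = 5*D
r + X(Z(-8)) = 43674 + 5*(3 - 1*(-8)) = 43674 + 5*(3 + 8) = 43674 + 5*11 = 43674 + 55 = 43729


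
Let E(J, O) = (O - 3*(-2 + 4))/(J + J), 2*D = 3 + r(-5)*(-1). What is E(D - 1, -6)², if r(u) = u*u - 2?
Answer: 36/121 ≈ 0.29752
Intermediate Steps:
r(u) = -2 + u² (r(u) = u² - 2 = -2 + u²)
D = -10 (D = (3 + (-2 + (-5)²)*(-1))/2 = (3 + (-2 + 25)*(-1))/2 = (3 + 23*(-1))/2 = (3 - 23)/2 = (½)*(-20) = -10)
E(J, O) = (-6 + O)/(2*J) (E(J, O) = (O - 3*2)/((2*J)) = (O - 6)*(1/(2*J)) = (-6 + O)*(1/(2*J)) = (-6 + O)/(2*J))
E(D - 1, -6)² = ((-6 - 6)/(2*(-10 - 1)))² = ((½)*(-12)/(-11))² = ((½)*(-1/11)*(-12))² = (6/11)² = 36/121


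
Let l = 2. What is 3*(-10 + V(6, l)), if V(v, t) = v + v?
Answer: 6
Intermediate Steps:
V(v, t) = 2*v
3*(-10 + V(6, l)) = 3*(-10 + 2*6) = 3*(-10 + 12) = 3*2 = 6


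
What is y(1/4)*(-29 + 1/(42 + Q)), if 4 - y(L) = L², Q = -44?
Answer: -3717/32 ≈ -116.16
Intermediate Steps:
y(L) = 4 - L²
y(1/4)*(-29 + 1/(42 + Q)) = (4 - (1/4)²)*(-29 + 1/(42 - 44)) = (4 - (1*(¼))²)*(-29 + 1/(-2)) = (4 - (¼)²)*(-29 - ½) = (4 - 1*1/16)*(-59/2) = (4 - 1/16)*(-59/2) = (63/16)*(-59/2) = -3717/32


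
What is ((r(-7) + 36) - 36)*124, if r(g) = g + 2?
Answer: -620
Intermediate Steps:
r(g) = 2 + g
((r(-7) + 36) - 36)*124 = (((2 - 7) + 36) - 36)*124 = ((-5 + 36) - 36)*124 = (31 - 36)*124 = -5*124 = -620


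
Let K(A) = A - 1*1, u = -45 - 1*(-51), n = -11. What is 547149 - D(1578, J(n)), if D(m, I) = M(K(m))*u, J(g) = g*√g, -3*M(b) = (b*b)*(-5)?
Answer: -24322141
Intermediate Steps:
u = 6 (u = -45 + 51 = 6)
K(A) = -1 + A (K(A) = A - 1 = -1 + A)
M(b) = 5*b²/3 (M(b) = -b*b*(-5)/3 = -b²*(-5)/3 = -(-5)*b²/3 = 5*b²/3)
J(g) = g^(3/2)
D(m, I) = 10*(-1 + m)² (D(m, I) = (5*(-1 + m)²/3)*6 = 10*(-1 + m)²)
547149 - D(1578, J(n)) = 547149 - 10*(-1 + 1578)² = 547149 - 10*1577² = 547149 - 10*2486929 = 547149 - 1*24869290 = 547149 - 24869290 = -24322141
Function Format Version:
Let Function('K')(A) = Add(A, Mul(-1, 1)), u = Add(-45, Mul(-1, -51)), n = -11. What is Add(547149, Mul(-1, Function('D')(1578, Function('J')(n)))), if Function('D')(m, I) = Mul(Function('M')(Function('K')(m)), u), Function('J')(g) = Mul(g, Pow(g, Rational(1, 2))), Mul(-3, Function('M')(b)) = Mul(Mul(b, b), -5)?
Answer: -24322141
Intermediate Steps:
u = 6 (u = Add(-45, 51) = 6)
Function('K')(A) = Add(-1, A) (Function('K')(A) = Add(A, -1) = Add(-1, A))
Function('M')(b) = Mul(Rational(5, 3), Pow(b, 2)) (Function('M')(b) = Mul(Rational(-1, 3), Mul(Mul(b, b), -5)) = Mul(Rational(-1, 3), Mul(Pow(b, 2), -5)) = Mul(Rational(-1, 3), Mul(-5, Pow(b, 2))) = Mul(Rational(5, 3), Pow(b, 2)))
Function('J')(g) = Pow(g, Rational(3, 2))
Function('D')(m, I) = Mul(10, Pow(Add(-1, m), 2)) (Function('D')(m, I) = Mul(Mul(Rational(5, 3), Pow(Add(-1, m), 2)), 6) = Mul(10, Pow(Add(-1, m), 2)))
Add(547149, Mul(-1, Function('D')(1578, Function('J')(n)))) = Add(547149, Mul(-1, Mul(10, Pow(Add(-1, 1578), 2)))) = Add(547149, Mul(-1, Mul(10, Pow(1577, 2)))) = Add(547149, Mul(-1, Mul(10, 2486929))) = Add(547149, Mul(-1, 24869290)) = Add(547149, -24869290) = -24322141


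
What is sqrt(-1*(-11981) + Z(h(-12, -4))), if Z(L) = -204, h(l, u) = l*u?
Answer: sqrt(11777) ≈ 108.52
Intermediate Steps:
sqrt(-1*(-11981) + Z(h(-12, -4))) = sqrt(-1*(-11981) - 204) = sqrt(11981 - 204) = sqrt(11777)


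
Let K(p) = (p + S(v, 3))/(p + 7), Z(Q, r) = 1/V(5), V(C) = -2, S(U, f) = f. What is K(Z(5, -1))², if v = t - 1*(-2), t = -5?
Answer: 25/169 ≈ 0.14793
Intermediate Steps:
v = -3 (v = -5 - 1*(-2) = -5 + 2 = -3)
Z(Q, r) = -½ (Z(Q, r) = 1/(-2) = -½)
K(p) = (3 + p)/(7 + p) (K(p) = (p + 3)/(p + 7) = (3 + p)/(7 + p))
K(Z(5, -1))² = ((3 - ½)/(7 - ½))² = ((5/2)/(13/2))² = ((2/13)*(5/2))² = (5/13)² = 25/169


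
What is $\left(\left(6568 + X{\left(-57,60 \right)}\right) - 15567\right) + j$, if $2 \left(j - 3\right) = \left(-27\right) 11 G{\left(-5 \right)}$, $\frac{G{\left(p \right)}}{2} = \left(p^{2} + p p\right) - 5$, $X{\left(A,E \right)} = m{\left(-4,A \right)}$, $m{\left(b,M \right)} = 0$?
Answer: $-22361$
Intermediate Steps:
$X{\left(A,E \right)} = 0$
$G{\left(p \right)} = -10 + 4 p^{2}$ ($G{\left(p \right)} = 2 \left(\left(p^{2} + p p\right) - 5\right) = 2 \left(\left(p^{2} + p^{2}\right) - 5\right) = 2 \left(2 p^{2} - 5\right) = 2 \left(-5 + 2 p^{2}\right) = -10 + 4 p^{2}$)
$j = -13362$ ($j = 3 + \frac{\left(-27\right) 11 \left(-10 + 4 \left(-5\right)^{2}\right)}{2} = 3 + \frac{\left(-297\right) \left(-10 + 4 \cdot 25\right)}{2} = 3 + \frac{\left(-297\right) \left(-10 + 100\right)}{2} = 3 + \frac{\left(-297\right) 90}{2} = 3 + \frac{1}{2} \left(-26730\right) = 3 - 13365 = -13362$)
$\left(\left(6568 + X{\left(-57,60 \right)}\right) - 15567\right) + j = \left(\left(6568 + 0\right) - 15567\right) - 13362 = \left(6568 - 15567\right) - 13362 = -8999 - 13362 = -22361$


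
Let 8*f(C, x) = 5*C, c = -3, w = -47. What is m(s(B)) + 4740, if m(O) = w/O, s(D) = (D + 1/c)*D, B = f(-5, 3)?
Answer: 9826476/2075 ≈ 4735.6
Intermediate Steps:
f(C, x) = 5*C/8 (f(C, x) = (5*C)/8 = 5*C/8)
B = -25/8 (B = (5/8)*(-5) = -25/8 ≈ -3.1250)
s(D) = D*(-⅓ + D) (s(D) = (D + 1/(-3))*D = (D - ⅓)*D = (-⅓ + D)*D = D*(-⅓ + D))
m(O) = -47/O
m(s(B)) + 4740 = -47*(-8/(25*(-⅓ - 25/8))) + 4740 = -47/((-25/8*(-83/24))) + 4740 = -47/2075/192 + 4740 = -47*192/2075 + 4740 = -9024/2075 + 4740 = 9826476/2075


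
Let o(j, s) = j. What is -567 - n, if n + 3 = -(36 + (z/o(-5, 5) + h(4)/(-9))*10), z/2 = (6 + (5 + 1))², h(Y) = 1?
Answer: -9946/9 ≈ -1105.1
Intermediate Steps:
z = 288 (z = 2*(6 + (5 + 1))² = 2*(6 + 6)² = 2*12² = 2*144 = 288)
n = 4843/9 (n = -3 - (36 + (288/(-5) + 1/(-9))*10) = -3 - (36 + (288*(-⅕) + 1*(-⅑))*10) = -3 - (36 + (-288/5 - ⅑)*10) = -3 - (36 - 2597/45*10) = -3 - (36 - 5194/9) = -3 - 1*(-4870/9) = -3 + 4870/9 = 4843/9 ≈ 538.11)
-567 - n = -567 - 1*4843/9 = -567 - 4843/9 = -9946/9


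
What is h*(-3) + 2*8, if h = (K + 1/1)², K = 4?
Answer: -59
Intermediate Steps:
h = 25 (h = (4 + 1/1)² = (4 + 1*1)² = (4 + 1)² = 5² = 25)
h*(-3) + 2*8 = 25*(-3) + 2*8 = -75 + 16 = -59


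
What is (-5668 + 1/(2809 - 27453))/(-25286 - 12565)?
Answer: 46560731/310933348 ≈ 0.14974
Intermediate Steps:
(-5668 + 1/(2809 - 27453))/(-25286 - 12565) = (-5668 + 1/(-24644))/(-37851) = (-5668 - 1/24644)*(-1/37851) = -139682193/24644*(-1/37851) = 46560731/310933348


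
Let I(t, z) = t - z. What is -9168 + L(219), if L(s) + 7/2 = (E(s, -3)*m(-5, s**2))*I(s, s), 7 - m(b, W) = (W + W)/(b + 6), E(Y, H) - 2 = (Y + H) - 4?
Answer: -18343/2 ≈ -9171.5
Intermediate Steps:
E(Y, H) = -2 + H + Y (E(Y, H) = 2 + ((Y + H) - 4) = 2 + ((H + Y) - 4) = 2 + (-4 + H + Y) = -2 + H + Y)
m(b, W) = 7 - 2*W/(6 + b) (m(b, W) = 7 - (W + W)/(b + 6) = 7 - 2*W/(6 + b))
L(s) = -7/2 (L(s) = -7/2 + ((-2 - 3 + s)*((42 - 2*s**2 + 7*(-5))/(6 - 5)))*(s - s) = -7/2 + ((-5 + s)*((42 - 2*s**2 - 35)/1))*0 = -7/2 + ((-5 + s)*(1*(7 - 2*s**2)))*0 = -7/2 + ((-5 + s)*(7 - 2*s**2))*0 = -7/2 + 0 = -7/2)
-9168 + L(219) = -9168 - 7/2 = -18343/2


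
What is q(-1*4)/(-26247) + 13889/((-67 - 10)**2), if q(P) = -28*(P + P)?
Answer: 363216487/155618463 ≈ 2.3340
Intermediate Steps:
q(P) = -56*P
q(-1*4)/(-26247) + 13889/((-67 - 10)**2) = -(-56)*4/(-26247) + 13889/((-67 - 10)**2) = -56*(-4)*(-1/26247) + 13889/((-77)**2) = 224*(-1/26247) + 13889/5929 = -224/26247 + 13889*(1/5929) = -224/26247 + 13889/5929 = 363216487/155618463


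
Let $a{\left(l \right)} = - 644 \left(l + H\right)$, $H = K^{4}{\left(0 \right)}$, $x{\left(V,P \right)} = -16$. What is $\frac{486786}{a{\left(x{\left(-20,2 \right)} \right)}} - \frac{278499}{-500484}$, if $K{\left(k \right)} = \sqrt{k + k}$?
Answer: $\frac{10270760755}{214874464} \approx 47.799$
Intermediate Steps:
$K{\left(k \right)} = \sqrt{2} \sqrt{k}$ ($K{\left(k \right)} = \sqrt{2 k} = \sqrt{2} \sqrt{k}$)
$H = 0$ ($H = \left(\sqrt{2} \sqrt{0}\right)^{4} = \left(\sqrt{2} \cdot 0\right)^{4} = 0^{4} = 0$)
$a{\left(l \right)} = - 644 l$ ($a{\left(l \right)} = - 644 \left(l + 0\right) = - 644 l$)
$\frac{486786}{a{\left(x{\left(-20,2 \right)} \right)}} - \frac{278499}{-500484} = \frac{486786}{\left(-644\right) \left(-16\right)} - \frac{278499}{-500484} = \frac{486786}{10304} - - \frac{92833}{166828} = 486786 \cdot \frac{1}{10304} + \frac{92833}{166828} = \frac{243393}{5152} + \frac{92833}{166828} = \frac{10270760755}{214874464}$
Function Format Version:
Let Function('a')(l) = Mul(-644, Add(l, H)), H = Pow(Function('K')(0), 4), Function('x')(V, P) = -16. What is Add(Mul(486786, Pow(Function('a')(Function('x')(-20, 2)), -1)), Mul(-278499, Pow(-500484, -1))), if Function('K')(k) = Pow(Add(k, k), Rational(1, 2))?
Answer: Rational(10270760755, 214874464) ≈ 47.799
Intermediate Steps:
Function('K')(k) = Mul(Pow(2, Rational(1, 2)), Pow(k, Rational(1, 2))) (Function('K')(k) = Pow(Mul(2, k), Rational(1, 2)) = Mul(Pow(2, Rational(1, 2)), Pow(k, Rational(1, 2))))
H = 0 (H = Pow(Mul(Pow(2, Rational(1, 2)), Pow(0, Rational(1, 2))), 4) = Pow(Mul(Pow(2, Rational(1, 2)), 0), 4) = Pow(0, 4) = 0)
Function('a')(l) = Mul(-644, l) (Function('a')(l) = Mul(-644, Add(l, 0)) = Mul(-644, l))
Add(Mul(486786, Pow(Function('a')(Function('x')(-20, 2)), -1)), Mul(-278499, Pow(-500484, -1))) = Add(Mul(486786, Pow(Mul(-644, -16), -1)), Mul(-278499, Pow(-500484, -1))) = Add(Mul(486786, Pow(10304, -1)), Mul(-278499, Rational(-1, 500484))) = Add(Mul(486786, Rational(1, 10304)), Rational(92833, 166828)) = Add(Rational(243393, 5152), Rational(92833, 166828)) = Rational(10270760755, 214874464)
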